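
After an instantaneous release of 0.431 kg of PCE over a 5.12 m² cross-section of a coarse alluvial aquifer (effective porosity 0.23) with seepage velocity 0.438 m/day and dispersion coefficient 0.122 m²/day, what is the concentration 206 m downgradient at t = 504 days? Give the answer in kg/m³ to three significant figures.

For an instantaneous plane source, C(x,t) = M/(n_e·A·√(4πDt)) · exp(−(x−vt)²/(4Dt)), with n_e·A the pore (flow) area.
Plume center vt = 0.438 × 504 = 220.752 m, so the well at 206 m is 14.752 m upgradient of the peak.
√(4πDt) = 27.80 m, giving peak height M/(n_e·A·√(4πDt)) = 0.431/(0.23 × 5.12 × 27.80) = 0.01317 kg/m³.
(x−vt)²/(4Dt) = (-14.752)²/(4 × 0.122 × 504) = 0.8848; exp(−0.8848) = 0.4128.
C = 0.01317 × 0.4128 = 0.00544 kg/m³.

0.00544 kg/m³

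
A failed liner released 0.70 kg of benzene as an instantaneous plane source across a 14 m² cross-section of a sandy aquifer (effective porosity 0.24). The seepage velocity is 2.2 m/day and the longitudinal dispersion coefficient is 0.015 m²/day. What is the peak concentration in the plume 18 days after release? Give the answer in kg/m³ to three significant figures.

0.113 kg/m³

The peak of an instantaneous 1D plume sits at x = vt; there the Gaussian factor is 1 and C_max = M/(n_e·A·√(4πDt)), where n_e·A is the pore area the mass is dissolved in.
√(4πDt) = √(4π × 0.015 × 18) = 1.842 m, so C_max = 0.70/(0.24 × 14 × 1.842) = 0.113 kg/m³.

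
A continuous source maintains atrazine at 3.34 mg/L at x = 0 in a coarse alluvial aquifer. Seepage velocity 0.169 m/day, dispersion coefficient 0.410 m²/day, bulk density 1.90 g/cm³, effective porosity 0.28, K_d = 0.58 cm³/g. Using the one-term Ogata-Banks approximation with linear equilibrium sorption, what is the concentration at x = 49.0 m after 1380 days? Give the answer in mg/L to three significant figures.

Retardation factor R = 1 + ρ_b·K_d/n = 1 + 1.90 × 0.58/0.28 = 4.936.
Sorption retards both mechanisms: v_R = v/R = 0.03424 m/day, D_R = D/R = 0.08306 m²/day.
v_R·t = 0.03424 × 1380 = 47.2512 m; 2√(D_R t) = 21.41 m; argument = (49.0 − 47.2512)/21.41 = 0.08168.
C = C₀ × ½·erfc(0.08168) = 3.34 × 0.4540 = 1.52 mg/L.

1.52 mg/L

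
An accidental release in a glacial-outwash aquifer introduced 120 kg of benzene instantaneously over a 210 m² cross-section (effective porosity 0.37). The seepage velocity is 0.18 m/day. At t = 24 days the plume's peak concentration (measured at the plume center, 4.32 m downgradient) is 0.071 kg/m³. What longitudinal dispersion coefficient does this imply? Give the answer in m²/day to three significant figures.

At the plume center C_max = M/(n_e·A·√(4πDt)), so D = M²/(4πt·(n_e·A·C_max)²).
n_e·A·C_max = 0.37 × 210 × 0.071 = 5.517 kg/m.
D = 120²/(4π × 24 × 5.517²) = 1.57 m²/day.

1.57 m²/day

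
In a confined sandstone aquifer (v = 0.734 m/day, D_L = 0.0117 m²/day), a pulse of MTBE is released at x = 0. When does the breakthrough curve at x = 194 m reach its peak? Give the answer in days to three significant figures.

264 days

For the 1D instantaneous-source solution, setting ∂C/∂t = 0 at fixed x gives v²t² + 2Dt − x² = 0, so t = (√(D² + v²x²) − D)/v².
√(D² + v²x²) = √(0.0117² + 0.734² × 194²) = 142.4; v² = 0.538756.
t = (142.4 − 0.0117)/0.538756 = 264 days (vs. the pure-advection estimate x/v = 264 d).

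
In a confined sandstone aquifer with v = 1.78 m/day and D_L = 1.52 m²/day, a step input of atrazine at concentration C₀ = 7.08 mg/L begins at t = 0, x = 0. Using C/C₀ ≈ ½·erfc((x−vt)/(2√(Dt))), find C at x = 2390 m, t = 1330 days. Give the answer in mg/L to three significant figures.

For a continuous step input, C/C₀ ≈ ½·erfc((x−vt)/(2√(Dt))).
vt = 1.78 × 1330 = 2367.4 m and 2√(Dt) = 2√(1.52 × 1330) = 89.92 m.
Argument (x−vt)/(2√(Dt)) = (2390 − 2367.4)/89.92 = 0.2513; ½·erfc(0.2513) = 0.3611.
C = 7.08 × 0.3611 = 2.56 mg/L.

2.56 mg/L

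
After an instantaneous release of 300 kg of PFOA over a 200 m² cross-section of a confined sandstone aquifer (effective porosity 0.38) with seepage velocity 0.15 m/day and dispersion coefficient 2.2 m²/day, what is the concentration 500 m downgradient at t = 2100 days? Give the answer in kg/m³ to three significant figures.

0.00257 kg/m³

For an instantaneous plane source, C(x,t) = M/(n_e·A·√(4πDt)) · exp(−(x−vt)²/(4Dt)), with n_e·A the pore (flow) area.
Plume center vt = 0.15 × 2100 = 315 m, so the well at 500 m is 185 m downgradient of the peak.
√(4πDt) = 240.9 m, giving peak height M/(n_e·A·√(4πDt)) = 300/(0.38 × 200 × 240.9) = 0.01639 kg/m³.
(x−vt)²/(4Dt) = (185)²/(4 × 2.2 × 2100) = 1.852; exp(−1.852) = 0.1569.
C = 0.01639 × 0.1569 = 0.00257 kg/m³.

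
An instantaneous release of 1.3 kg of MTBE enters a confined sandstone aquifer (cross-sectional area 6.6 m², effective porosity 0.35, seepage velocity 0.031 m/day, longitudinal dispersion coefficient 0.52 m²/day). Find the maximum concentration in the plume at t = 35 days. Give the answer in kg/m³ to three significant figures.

0.0372 kg/m³

The peak of an instantaneous 1D plume sits at x = vt; there the Gaussian factor is 1 and C_max = M/(n_e·A·√(4πDt)), where n_e·A is the pore area the mass is dissolved in.
√(4πDt) = √(4π × 0.52 × 35) = 15.12 m, so C_max = 1.3/(0.35 × 6.6 × 15.12) = 0.0372 kg/m³.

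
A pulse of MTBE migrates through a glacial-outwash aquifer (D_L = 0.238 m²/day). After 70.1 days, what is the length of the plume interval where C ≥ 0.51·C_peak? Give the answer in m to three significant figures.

13.4 m

The plume is Gaussian with σ = √(2Dt) = √(2 × 0.238 × 70.1) = 5.776 m.
C/C_peak = exp(−Δx²/(2σ²)) = 0.51 ⇒ Δx = σ·√(−2 ln 0.51) = 5.776 × 1.160 = 6.700 m.
Width = 2Δx = 13.4 m.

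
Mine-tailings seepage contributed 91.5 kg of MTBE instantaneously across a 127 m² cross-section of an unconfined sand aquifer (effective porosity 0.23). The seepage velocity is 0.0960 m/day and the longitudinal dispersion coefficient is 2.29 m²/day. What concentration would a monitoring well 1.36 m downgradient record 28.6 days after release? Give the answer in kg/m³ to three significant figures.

0.108 kg/m³

For an instantaneous plane source, C(x,t) = M/(n_e·A·√(4πDt)) · exp(−(x−vt)²/(4Dt)), with n_e·A the pore (flow) area.
Plume center vt = 0.0960 × 28.6 = 2.7456 m, so the well at 1.36 m is 1.3856 m upgradient of the peak.
√(4πDt) = 28.69 m, giving peak height M/(n_e·A·√(4πDt)) = 91.5/(0.23 × 127 × 28.69) = 0.1092 kg/m³.
(x−vt)²/(4Dt) = (-1.3856)²/(4 × 2.29 × 28.6) = 0.007328; exp(−0.007328) = 0.9927.
C = 0.1092 × 0.9927 = 0.108 kg/m³.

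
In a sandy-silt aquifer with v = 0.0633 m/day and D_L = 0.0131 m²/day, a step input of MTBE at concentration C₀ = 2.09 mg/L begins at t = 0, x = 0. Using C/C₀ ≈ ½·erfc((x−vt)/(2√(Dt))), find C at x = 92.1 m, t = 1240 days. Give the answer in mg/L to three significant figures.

0.0177 mg/L

For a continuous step input, C/C₀ ≈ ½·erfc((x−vt)/(2√(Dt))).
vt = 0.0633 × 1240 = 78.492 m and 2√(Dt) = 2√(0.0131 × 1240) = 8.061 m.
Argument (x−vt)/(2√(Dt)) = (92.1 − 78.492)/8.061 = 1.688; ½·erfc(1.688) = 0.008489.
C = 2.09 × 0.008489 = 0.0177 mg/L.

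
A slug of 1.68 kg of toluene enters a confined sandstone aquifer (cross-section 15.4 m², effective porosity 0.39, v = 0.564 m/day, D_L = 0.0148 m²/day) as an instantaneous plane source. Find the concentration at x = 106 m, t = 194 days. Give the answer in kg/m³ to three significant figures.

For an instantaneous plane source, C(x,t) = M/(n_e·A·√(4πDt)) · exp(−(x−vt)²/(4Dt)), with n_e·A the pore (flow) area.
Plume center vt = 0.564 × 194 = 109.416 m, so the well at 106 m is 3.416 m upgradient of the peak.
√(4πDt) = 6.007 m, giving peak height M/(n_e·A·√(4πDt)) = 1.68/(0.39 × 15.4 × 6.007) = 0.04657 kg/m³.
(x−vt)²/(4Dt) = (-3.416)²/(4 × 0.0148 × 194) = 1.016; exp(−1.016) = 0.3620.
C = 0.04657 × 0.3620 = 0.0169 kg/m³.

0.0169 kg/m³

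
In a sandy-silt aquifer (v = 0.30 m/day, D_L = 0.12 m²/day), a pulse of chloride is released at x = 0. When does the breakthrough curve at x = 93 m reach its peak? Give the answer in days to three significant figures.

309 days

For the 1D instantaneous-source solution, setting ∂C/∂t = 0 at fixed x gives v²t² + 2Dt − x² = 0, so t = (√(D² + v²x²) − D)/v².
√(D² + v²x²) = √(0.12² + 0.30² × 93²) = 27.90; v² = 0.09.
t = (27.90 − 0.12)/0.09 = 309 days (vs. the pure-advection estimate x/v = 310 d).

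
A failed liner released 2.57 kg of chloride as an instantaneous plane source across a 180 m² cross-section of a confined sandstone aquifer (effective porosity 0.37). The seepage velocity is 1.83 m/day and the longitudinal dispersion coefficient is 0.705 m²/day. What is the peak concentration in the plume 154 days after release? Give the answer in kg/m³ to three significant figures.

The peak of an instantaneous 1D plume sits at x = vt; there the Gaussian factor is 1 and C_max = M/(n_e·A·√(4πDt)), where n_e·A is the pore area the mass is dissolved in.
√(4πDt) = √(4π × 0.705 × 154) = 36.94 m, so C_max = 2.57/(0.37 × 180 × 36.94) = 0.00104 kg/m³.

0.00104 kg/m³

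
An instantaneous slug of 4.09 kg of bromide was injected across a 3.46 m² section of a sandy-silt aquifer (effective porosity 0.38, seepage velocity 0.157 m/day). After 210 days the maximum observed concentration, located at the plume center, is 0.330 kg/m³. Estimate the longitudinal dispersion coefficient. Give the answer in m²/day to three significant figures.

0.0337 m²/day

At the plume center C_max = M/(n_e·A·√(4πDt)), so D = M²/(4πt·(n_e·A·C_max)²).
n_e·A·C_max = 0.38 × 3.46 × 0.330 = 0.4339 kg/m.
D = 4.09²/(4π × 210 × 0.4339²) = 0.0337 m²/day.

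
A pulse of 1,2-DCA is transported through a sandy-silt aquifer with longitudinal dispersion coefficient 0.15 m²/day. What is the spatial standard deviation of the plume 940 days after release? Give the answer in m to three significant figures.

Dispersive spreading gives a Gaussian with σ² = 2Dt; advection only shifts the center.
σ = √(2 × 0.15 × 940) = 16.8 m.

16.8 m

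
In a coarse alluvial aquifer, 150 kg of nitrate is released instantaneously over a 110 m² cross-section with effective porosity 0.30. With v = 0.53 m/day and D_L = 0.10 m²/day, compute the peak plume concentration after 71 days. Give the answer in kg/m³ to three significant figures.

The peak of an instantaneous 1D plume sits at x = vt; there the Gaussian factor is 1 and C_max = M/(n_e·A·√(4πDt)), where n_e·A is the pore area the mass is dissolved in.
√(4πDt) = √(4π × 0.10 × 71) = 9.446 m, so C_max = 150/(0.30 × 110 × 9.446) = 0.481 kg/m³.

0.481 kg/m³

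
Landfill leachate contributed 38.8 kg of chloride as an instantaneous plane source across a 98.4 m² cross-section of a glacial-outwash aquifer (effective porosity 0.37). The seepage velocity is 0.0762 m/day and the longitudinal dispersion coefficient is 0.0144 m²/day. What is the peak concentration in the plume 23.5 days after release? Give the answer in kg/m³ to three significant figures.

0.517 kg/m³

The peak of an instantaneous 1D plume sits at x = vt; there the Gaussian factor is 1 and C_max = M/(n_e·A·√(4πDt)), where n_e·A is the pore area the mass is dissolved in.
√(4πDt) = √(4π × 0.0144 × 23.5) = 2.062 m, so C_max = 38.8/(0.37 × 98.4 × 2.062) = 0.517 kg/m³.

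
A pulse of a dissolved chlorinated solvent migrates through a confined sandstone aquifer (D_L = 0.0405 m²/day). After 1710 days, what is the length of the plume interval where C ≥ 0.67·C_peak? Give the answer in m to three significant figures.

21.1 m

The plume is Gaussian with σ = √(2Dt) = √(2 × 0.0405 × 1710) = 11.77 m.
C/C_peak = exp(−Δx²/(2σ²)) = 0.67 ⇒ Δx = σ·√(−2 ln 0.67) = 11.77 × 0.8950 = 10.53 m.
Width = 2Δx = 21.1 m.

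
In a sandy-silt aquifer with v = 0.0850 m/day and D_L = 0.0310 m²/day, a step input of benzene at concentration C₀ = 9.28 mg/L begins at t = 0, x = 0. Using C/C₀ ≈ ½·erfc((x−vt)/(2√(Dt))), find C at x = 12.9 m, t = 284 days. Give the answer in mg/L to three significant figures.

For a continuous step input, C/C₀ ≈ ½·erfc((x−vt)/(2√(Dt))).
vt = 0.0850 × 284 = 24.14 m and 2√(Dt) = 2√(0.0310 × 284) = 5.934 m.
Argument (x−vt)/(2√(Dt)) = (12.9 − 24.14)/5.934 = -1.894; ½·erfc(-1.894) = 0.9963.
C = 9.28 × 0.9963 = 9.25 mg/L.

9.25 mg/L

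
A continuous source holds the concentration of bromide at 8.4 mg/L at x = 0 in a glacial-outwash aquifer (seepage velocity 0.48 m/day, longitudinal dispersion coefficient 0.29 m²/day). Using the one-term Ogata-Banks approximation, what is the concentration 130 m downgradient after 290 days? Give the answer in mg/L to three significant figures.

For a continuous step input, C/C₀ ≈ ½·erfc((x−vt)/(2√(Dt))).
vt = 0.48 × 290 = 139.2 m and 2√(Dt) = 2√(0.29 × 290) = 18.34 m.
Argument (x−vt)/(2√(Dt)) = (130 − 139.2)/18.34 = -0.5016; ½·erfc(-0.5016) = 0.7610.
C = 8.4 × 0.7610 = 6.39 mg/L.

6.39 mg/L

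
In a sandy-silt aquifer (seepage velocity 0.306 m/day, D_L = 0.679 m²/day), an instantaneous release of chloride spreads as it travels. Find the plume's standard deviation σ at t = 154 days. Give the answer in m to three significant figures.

14.5 m

Dispersive spreading gives a Gaussian with σ² = 2Dt; advection only shifts the center.
σ = √(2 × 0.679 × 154) = 14.5 m.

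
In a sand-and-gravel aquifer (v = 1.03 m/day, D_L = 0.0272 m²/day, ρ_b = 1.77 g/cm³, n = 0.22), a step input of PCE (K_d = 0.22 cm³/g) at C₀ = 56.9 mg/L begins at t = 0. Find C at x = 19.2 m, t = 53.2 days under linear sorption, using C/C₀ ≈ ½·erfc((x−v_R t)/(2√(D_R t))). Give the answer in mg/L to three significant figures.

Retardation factor R = 1 + ρ_b·K_d/n = 1 + 1.77 × 0.22/0.22 = 2.770.
Sorption retards both mechanisms: v_R = v/R = 0.3718 m/day, D_R = D/R = 0.009819 m²/day.
v_R·t = 0.3718 × 53.2 = 19.77976 m; 2√(D_R t) = 1.446 m; argument = (19.2 − 19.77976)/1.446 = -0.4009.
C = C₀ × ½·erfc(-0.4009) = 56.9 × 0.7146 = 40.7 mg/L.

40.7 mg/L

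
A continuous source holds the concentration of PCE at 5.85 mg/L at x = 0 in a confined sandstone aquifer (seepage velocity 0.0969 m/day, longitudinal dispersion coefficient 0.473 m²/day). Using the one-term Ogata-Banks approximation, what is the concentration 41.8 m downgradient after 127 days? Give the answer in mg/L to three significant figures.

For a continuous step input, C/C₀ ≈ ½·erfc((x−vt)/(2√(Dt))).
vt = 0.0969 × 127 = 12.3063 m and 2√(Dt) = 2√(0.473 × 127) = 15.50 m.
Argument (x−vt)/(2√(Dt)) = (41.8 − 12.3063)/15.50 = 1.903; ½·erfc(1.903) = 0.003559.
C = 5.85 × 0.003559 = 0.0208 mg/L.

0.0208 mg/L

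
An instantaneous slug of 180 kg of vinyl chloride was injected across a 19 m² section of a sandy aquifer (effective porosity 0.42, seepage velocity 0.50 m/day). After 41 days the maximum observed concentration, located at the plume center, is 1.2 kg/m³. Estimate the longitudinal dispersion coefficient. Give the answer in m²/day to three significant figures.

0.686 m²/day

At the plume center C_max = M/(n_e·A·√(4πDt)), so D = M²/(4πt·(n_e·A·C_max)²).
n_e·A·C_max = 0.42 × 19 × 1.2 = 9.576 kg/m.
D = 180²/(4π × 41 × 9.576²) = 0.686 m²/day.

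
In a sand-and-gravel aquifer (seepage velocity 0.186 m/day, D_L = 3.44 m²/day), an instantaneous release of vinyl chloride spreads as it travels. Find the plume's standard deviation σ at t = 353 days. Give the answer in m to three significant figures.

Dispersive spreading gives a Gaussian with σ² = 2Dt; advection only shifts the center.
σ = √(2 × 3.44 × 353) = 49.3 m.

49.3 m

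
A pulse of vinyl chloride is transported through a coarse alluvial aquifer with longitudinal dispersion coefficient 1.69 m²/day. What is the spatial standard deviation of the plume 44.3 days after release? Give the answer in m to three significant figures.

Dispersive spreading gives a Gaussian with σ² = 2Dt; advection only shifts the center.
σ = √(2 × 1.69 × 44.3) = 12.2 m.

12.2 m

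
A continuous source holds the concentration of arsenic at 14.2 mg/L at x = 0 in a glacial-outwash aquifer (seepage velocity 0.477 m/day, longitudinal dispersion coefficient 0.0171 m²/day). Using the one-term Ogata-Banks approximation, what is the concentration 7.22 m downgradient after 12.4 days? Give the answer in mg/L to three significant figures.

For a continuous step input, C/C₀ ≈ ½·erfc((x−vt)/(2√(Dt))).
vt = 0.477 × 12.4 = 5.9148 m and 2√(Dt) = 2√(0.0171 × 12.4) = 0.9210 m.
Argument (x−vt)/(2√(Dt)) = (7.22 − 5.9148)/0.9210 = 1.417; ½·erfc(1.417) = 0.02254.
C = 14.2 × 0.02254 = 0.320 mg/L.

0.320 mg/L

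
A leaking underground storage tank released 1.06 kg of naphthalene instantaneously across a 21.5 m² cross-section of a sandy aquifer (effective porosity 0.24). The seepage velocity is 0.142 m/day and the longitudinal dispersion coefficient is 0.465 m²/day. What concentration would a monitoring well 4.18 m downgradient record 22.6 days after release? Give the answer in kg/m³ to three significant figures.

0.0175 kg/m³

For an instantaneous plane source, C(x,t) = M/(n_e·A·√(4πDt)) · exp(−(x−vt)²/(4Dt)), with n_e·A the pore (flow) area.
Plume center vt = 0.142 × 22.6 = 3.2092 m, so the well at 4.18 m is 0.9708 m downgradient of the peak.
√(4πDt) = 11.49 m, giving peak height M/(n_e·A·√(4πDt)) = 1.06/(0.24 × 21.5 × 11.49) = 0.01788 kg/m³.
(x−vt)²/(4Dt) = (0.9708)²/(4 × 0.465 × 22.6) = 0.02242; exp(−0.02242) = 0.9778.
C = 0.01788 × 0.9778 = 0.0175 kg/m³.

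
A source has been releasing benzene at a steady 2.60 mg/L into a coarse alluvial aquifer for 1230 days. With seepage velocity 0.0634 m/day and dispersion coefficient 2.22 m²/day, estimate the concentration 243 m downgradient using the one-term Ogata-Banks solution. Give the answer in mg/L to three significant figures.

For a continuous step input, C/C₀ ≈ ½·erfc((x−vt)/(2√(Dt))).
vt = 0.0634 × 1230 = 77.982 m and 2√(Dt) = 2√(2.22 × 1230) = 104.5 m.
Argument (x−vt)/(2√(Dt)) = (243 − 77.982)/104.5 = 1.579; ½·erfc(1.579) = 0.01277.
C = 2.60 × 0.01277 = 0.0332 mg/L.

0.0332 mg/L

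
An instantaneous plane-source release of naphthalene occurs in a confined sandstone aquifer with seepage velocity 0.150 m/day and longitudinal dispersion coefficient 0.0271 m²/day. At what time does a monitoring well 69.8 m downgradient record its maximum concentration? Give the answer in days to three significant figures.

For the 1D instantaneous-source solution, setting ∂C/∂t = 0 at fixed x gives v²t² + 2Dt − x² = 0, so t = (√(D² + v²x²) − D)/v².
√(D² + v²x²) = √(0.0271² + 0.150² × 69.8²) = 10.47; v² = 0.0225.
t = (10.47 − 0.0271)/0.0225 = 464 days (vs. the pure-advection estimate x/v = 465 d).

464 days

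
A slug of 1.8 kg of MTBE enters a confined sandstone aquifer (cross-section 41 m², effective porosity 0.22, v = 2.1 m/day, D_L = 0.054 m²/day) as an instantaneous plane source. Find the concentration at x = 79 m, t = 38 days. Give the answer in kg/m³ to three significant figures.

For an instantaneous plane source, C(x,t) = M/(n_e·A·√(4πDt)) · exp(−(x−vt)²/(4Dt)), with n_e·A the pore (flow) area.
Plume center vt = 2.1 × 38 = 79.8 m, so the well at 79 m is 0.8 m upgradient of the peak.
√(4πDt) = 5.078 m, giving peak height M/(n_e·A·√(4πDt)) = 1.8/(0.22 × 41 × 5.078) = 0.03930 kg/m³.
(x−vt)²/(4Dt) = (-0.8)²/(4 × 0.054 × 38) = 0.07797; exp(−0.07797) = 0.9250.
C = 0.03930 × 0.9250 = 0.0364 kg/m³.

0.0364 kg/m³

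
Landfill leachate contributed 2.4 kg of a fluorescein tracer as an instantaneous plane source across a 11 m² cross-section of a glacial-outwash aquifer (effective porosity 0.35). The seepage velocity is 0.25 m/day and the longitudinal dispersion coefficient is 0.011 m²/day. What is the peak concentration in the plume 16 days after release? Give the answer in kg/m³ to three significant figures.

The peak of an instantaneous 1D plume sits at x = vt; there the Gaussian factor is 1 and C_max = M/(n_e·A·√(4πDt)), where n_e·A is the pore area the mass is dissolved in.
√(4πDt) = √(4π × 0.011 × 16) = 1.487 m, so C_max = 2.4/(0.35 × 11 × 1.487) = 0.419 kg/m³.

0.419 kg/m³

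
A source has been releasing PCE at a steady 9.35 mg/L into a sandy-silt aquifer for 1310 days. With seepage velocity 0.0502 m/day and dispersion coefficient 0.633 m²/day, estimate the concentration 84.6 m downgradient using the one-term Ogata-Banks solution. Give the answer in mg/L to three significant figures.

For a continuous step input, C/C₀ ≈ ½·erfc((x−vt)/(2√(Dt))).
vt = 0.0502 × 1310 = 65.762 m and 2√(Dt) = 2√(0.633 × 1310) = 57.59 m.
Argument (x−vt)/(2√(Dt)) = (84.6 − 65.762)/57.59 = 0.3271; ½·erfc(0.3271) = 0.3218.
C = 9.35 × 0.3218 = 3.01 mg/L.

3.01 mg/L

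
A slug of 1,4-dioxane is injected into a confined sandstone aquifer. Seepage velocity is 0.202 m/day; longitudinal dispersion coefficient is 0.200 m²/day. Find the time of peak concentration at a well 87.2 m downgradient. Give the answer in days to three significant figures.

427 days

For the 1D instantaneous-source solution, setting ∂C/∂t = 0 at fixed x gives v²t² + 2Dt − x² = 0, so t = (√(D² + v²x²) − D)/v².
√(D² + v²x²) = √(0.200² + 0.202² × 87.2²) = 17.62; v² = 0.040804.
t = (17.62 − 0.200)/0.040804 = 427 days (vs. the pure-advection estimate x/v = 432 d).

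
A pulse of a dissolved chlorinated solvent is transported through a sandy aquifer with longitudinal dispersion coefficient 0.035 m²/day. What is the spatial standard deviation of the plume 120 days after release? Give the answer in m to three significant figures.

2.90 m

Dispersive spreading gives a Gaussian with σ² = 2Dt; advection only shifts the center.
σ = √(2 × 0.035 × 120) = 2.90 m.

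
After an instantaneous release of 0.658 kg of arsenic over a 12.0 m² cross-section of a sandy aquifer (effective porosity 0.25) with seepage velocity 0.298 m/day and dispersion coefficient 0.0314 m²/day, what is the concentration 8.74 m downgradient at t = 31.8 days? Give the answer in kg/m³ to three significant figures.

0.0541 kg/m³

For an instantaneous plane source, C(x,t) = M/(n_e·A·√(4πDt)) · exp(−(x−vt)²/(4Dt)), with n_e·A the pore (flow) area.
Plume center vt = 0.298 × 31.8 = 9.4764 m, so the well at 8.74 m is 0.7364 m upgradient of the peak.
√(4πDt) = 3.542 m, giving peak height M/(n_e·A·√(4πDt)) = 0.658/(0.25 × 12.0 × 3.542) = 0.06192 kg/m³.
(x−vt)²/(4Dt) = (-0.7364)²/(4 × 0.0314 × 31.8) = 0.1358; exp(−0.1358) = 0.8730.
C = 0.06192 × 0.8730 = 0.0541 kg/m³.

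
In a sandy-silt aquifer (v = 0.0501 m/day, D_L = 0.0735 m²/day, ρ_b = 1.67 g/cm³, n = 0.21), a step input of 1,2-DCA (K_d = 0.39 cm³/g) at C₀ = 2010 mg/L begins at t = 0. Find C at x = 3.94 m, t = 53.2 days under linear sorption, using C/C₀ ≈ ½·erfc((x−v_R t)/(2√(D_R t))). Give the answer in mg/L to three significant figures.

17.3 mg/L

Retardation factor R = 1 + ρ_b·K_d/n = 1 + 1.67 × 0.39/0.21 = 4.101.
Sorption retards both mechanisms: v_R = v/R = 0.01222 m/day, D_R = D/R = 0.01792 m²/day.
v_R·t = 0.01222 × 53.2 = 0.650104 m; 2√(D_R t) = 1.953 m; argument = (3.94 − 0.650104)/1.953 = 1.685.
C = C₀ × ½·erfc(1.685) = 2010 × 0.008587 = 17.3 mg/L.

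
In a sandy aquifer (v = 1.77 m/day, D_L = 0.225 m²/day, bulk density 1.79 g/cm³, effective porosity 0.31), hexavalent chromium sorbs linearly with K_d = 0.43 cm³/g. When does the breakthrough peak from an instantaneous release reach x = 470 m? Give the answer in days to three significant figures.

Retardation factor R = 1 + ρ_b·K_d/n = 1 + 1.79 × 0.43/0.31 = 3.483.
Sorption retards both mechanisms: v_R = v/R = 0.5082 m/day, D_R = D/R = 0.06460 m²/day.
Peak time from v_R²t² + 2D_R t − x² = 0: t = (√(D_R² + v_R²x²) − D_R)/v_R².
√(D_R² + v_R²x²) = √(0.06460² + 0.5082² × 470²) = 238.9; v_R² = 0.2583.
t = (238.9 − 0.06460)/0.2583 = 925 days.

925 days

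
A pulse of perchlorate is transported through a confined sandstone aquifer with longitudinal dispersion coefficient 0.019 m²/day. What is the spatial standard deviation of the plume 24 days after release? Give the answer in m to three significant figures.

0.955 m

Dispersive spreading gives a Gaussian with σ² = 2Dt; advection only shifts the center.
σ = √(2 × 0.019 × 24) = 0.955 m.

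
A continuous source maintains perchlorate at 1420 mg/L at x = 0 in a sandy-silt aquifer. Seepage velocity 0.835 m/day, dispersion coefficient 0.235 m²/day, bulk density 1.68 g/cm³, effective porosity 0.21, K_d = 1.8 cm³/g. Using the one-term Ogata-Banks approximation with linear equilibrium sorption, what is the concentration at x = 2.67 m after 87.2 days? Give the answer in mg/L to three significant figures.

1270 mg/L

Retardation factor R = 1 + ρ_b·K_d/n = 1 + 1.68 × 1.8/0.21 = 15.40.
Sorption retards both mechanisms: v_R = v/R = 0.05422 m/day, D_R = D/R = 0.01526 m²/day.
v_R·t = 0.05422 × 87.2 = 4.727984 m; 2√(D_R t) = 2.307 m; argument = (2.67 − 4.727984)/2.307 = -0.8921.
C = C₀ × ½·erfc(-0.8921) = 1420 × 0.8965 = 1270 mg/L.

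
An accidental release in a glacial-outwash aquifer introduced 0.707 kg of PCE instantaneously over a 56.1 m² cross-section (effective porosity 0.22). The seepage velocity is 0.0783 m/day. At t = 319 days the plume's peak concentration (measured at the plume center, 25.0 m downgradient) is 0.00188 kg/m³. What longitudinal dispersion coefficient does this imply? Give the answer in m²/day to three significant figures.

At the plume center C_max = M/(n_e·A·√(4πDt)), so D = M²/(4πt·(n_e·A·C_max)²).
n_e·A·C_max = 0.22 × 56.1 × 0.00188 = 0.02320 kg/m.
D = 0.707²/(4π × 319 × 0.02320²) = 0.232 m²/day.

0.232 m²/day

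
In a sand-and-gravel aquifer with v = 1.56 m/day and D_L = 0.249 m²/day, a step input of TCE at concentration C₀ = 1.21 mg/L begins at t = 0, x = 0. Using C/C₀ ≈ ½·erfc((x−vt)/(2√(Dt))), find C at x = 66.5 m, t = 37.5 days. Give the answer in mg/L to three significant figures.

For a continuous step input, C/C₀ ≈ ½·erfc((x−vt)/(2√(Dt))).
vt = 1.56 × 37.5 = 58.5 m and 2√(Dt) = 2√(0.249 × 37.5) = 6.111 m.
Argument (x−vt)/(2√(Dt)) = (66.5 − 58.5)/6.111 = 1.309; ½·erfc(1.309) = 0.03207.
C = 1.21 × 0.03207 = 0.0388 mg/L.

0.0388 mg/L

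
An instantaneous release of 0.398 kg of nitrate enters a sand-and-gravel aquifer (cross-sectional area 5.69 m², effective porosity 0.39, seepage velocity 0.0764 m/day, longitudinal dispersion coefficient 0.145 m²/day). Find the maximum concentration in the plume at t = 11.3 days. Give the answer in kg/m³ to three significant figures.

The peak of an instantaneous 1D plume sits at x = vt; there the Gaussian factor is 1 and C_max = M/(n_e·A·√(4πDt)), where n_e·A is the pore area the mass is dissolved in.
√(4πDt) = √(4π × 0.145 × 11.3) = 4.538 m, so C_max = 0.398/(0.39 × 5.69 × 4.538) = 0.0395 kg/m³.

0.0395 kg/m³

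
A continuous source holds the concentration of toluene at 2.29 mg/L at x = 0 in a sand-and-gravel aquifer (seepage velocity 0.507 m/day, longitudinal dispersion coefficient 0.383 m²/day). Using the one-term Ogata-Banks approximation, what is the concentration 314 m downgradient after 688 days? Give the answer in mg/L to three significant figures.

2.14 mg/L

For a continuous step input, C/C₀ ≈ ½·erfc((x−vt)/(2√(Dt))).
vt = 0.507 × 688 = 348.816 m and 2√(Dt) = 2√(0.383 × 688) = 32.47 m.
Argument (x−vt)/(2√(Dt)) = (314 − 348.816)/32.47 = -1.072; ½·erfc(-1.072) = 0.9352.
C = 2.29 × 0.9352 = 2.14 mg/L.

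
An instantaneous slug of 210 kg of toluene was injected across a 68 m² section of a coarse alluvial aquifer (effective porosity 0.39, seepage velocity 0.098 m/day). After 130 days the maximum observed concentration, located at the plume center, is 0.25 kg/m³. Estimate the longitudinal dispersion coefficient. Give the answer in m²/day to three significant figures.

At the plume center C_max = M/(n_e·A·√(4πDt)), so D = M²/(4πt·(n_e·A·C_max)²).
n_e·A·C_max = 0.39 × 68 × 0.25 = 6.630 kg/m.
D = 210²/(4π × 130 × 6.630²) = 0.614 m²/day.

0.614 m²/day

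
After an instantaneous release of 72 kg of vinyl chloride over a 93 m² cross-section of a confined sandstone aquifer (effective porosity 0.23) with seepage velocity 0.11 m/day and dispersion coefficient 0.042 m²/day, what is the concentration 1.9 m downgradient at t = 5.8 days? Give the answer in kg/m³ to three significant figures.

0.375 kg/m³

For an instantaneous plane source, C(x,t) = M/(n_e·A·√(4πDt)) · exp(−(x−vt)²/(4Dt)), with n_e·A the pore (flow) area.
Plume center vt = 0.11 × 5.8 = 0.638 m, so the well at 1.9 m is 1.262 m downgradient of the peak.
√(4πDt) = 1.750 m, giving peak height M/(n_e·A·√(4πDt)) = 72/(0.23 × 93 × 1.750) = 1.923 kg/m³.
(x−vt)²/(4Dt) = (1.262)²/(4 × 0.042 × 5.8) = 1.634; exp(−1.634) = 0.1951.
C = 1.923 × 0.1951 = 0.375 kg/m³.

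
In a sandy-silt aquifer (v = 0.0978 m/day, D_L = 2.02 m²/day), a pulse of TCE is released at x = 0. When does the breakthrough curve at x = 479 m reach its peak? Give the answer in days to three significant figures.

For the 1D instantaneous-source solution, setting ∂C/∂t = 0 at fixed x gives v²t² + 2Dt − x² = 0, so t = (√(D² + v²x²) − D)/v².
√(D² + v²x²) = √(2.02² + 0.0978² × 479²) = 46.89; v² = 0.00956484.
t = (46.89 − 2.02)/0.00956484 = 4690 days (vs. the pure-advection estimate x/v = 4900 d).

4690 days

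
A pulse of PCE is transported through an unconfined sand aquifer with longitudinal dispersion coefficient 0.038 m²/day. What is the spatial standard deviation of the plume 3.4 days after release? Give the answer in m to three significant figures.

0.508 m

Dispersive spreading gives a Gaussian with σ² = 2Dt; advection only shifts the center.
σ = √(2 × 0.038 × 3.4) = 0.508 m.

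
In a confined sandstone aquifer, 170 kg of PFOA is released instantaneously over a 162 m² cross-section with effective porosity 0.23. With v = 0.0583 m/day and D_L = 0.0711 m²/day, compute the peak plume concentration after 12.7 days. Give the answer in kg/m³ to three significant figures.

The peak of an instantaneous 1D plume sits at x = vt; there the Gaussian factor is 1 and C_max = M/(n_e·A·√(4πDt)), where n_e·A is the pore area the mass is dissolved in.
√(4πDt) = √(4π × 0.0711 × 12.7) = 3.369 m, so C_max = 170/(0.23 × 162 × 3.369) = 1.35 kg/m³.

1.35 kg/m³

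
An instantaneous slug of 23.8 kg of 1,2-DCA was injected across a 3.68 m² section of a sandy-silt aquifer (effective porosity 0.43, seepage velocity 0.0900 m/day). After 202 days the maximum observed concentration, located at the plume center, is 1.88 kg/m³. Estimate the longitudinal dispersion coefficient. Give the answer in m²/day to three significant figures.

0.0252 m²/day

At the plume center C_max = M/(n_e·A·√(4πDt)), so D = M²/(4πt·(n_e·A·C_max)²).
n_e·A·C_max = 0.43 × 3.68 × 1.88 = 2.975 kg/m.
D = 23.8²/(4π × 202 × 2.975²) = 0.0252 m²/day.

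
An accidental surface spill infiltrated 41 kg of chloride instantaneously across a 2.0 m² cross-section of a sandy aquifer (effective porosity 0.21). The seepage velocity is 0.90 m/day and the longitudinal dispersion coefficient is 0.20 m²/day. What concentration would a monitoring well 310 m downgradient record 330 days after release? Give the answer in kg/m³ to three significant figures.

1.79 kg/m³

For an instantaneous plane source, C(x,t) = M/(n_e·A·√(4πDt)) · exp(−(x−vt)²/(4Dt)), with n_e·A the pore (flow) area.
Plume center vt = 0.90 × 330 = 297 m, so the well at 310 m is 13 m downgradient of the peak.
√(4πDt) = 28.80 m, giving peak height M/(n_e·A·√(4πDt)) = 41/(0.21 × 2.0 × 28.80) = 3.390 kg/m³.
(x−vt)²/(4Dt) = (13)²/(4 × 0.20 × 330) = 0.6402; exp(−0.6402) = 0.5272.
C = 3.390 × 0.5272 = 1.79 kg/m³.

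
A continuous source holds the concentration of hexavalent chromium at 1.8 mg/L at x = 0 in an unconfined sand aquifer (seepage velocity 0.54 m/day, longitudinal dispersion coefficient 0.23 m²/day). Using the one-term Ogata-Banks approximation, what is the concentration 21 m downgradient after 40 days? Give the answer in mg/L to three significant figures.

1.00 mg/L

For a continuous step input, C/C₀ ≈ ½·erfc((x−vt)/(2√(Dt))).
vt = 0.54 × 40 = 21.6 m and 2√(Dt) = 2√(0.23 × 40) = 6.066 m.
Argument (x−vt)/(2√(Dt)) = (21 − 21.6)/6.066 = -0.09891; ½·erfc(-0.09891) = 0.5556.
C = 1.8 × 0.5556 = 1.00 mg/L.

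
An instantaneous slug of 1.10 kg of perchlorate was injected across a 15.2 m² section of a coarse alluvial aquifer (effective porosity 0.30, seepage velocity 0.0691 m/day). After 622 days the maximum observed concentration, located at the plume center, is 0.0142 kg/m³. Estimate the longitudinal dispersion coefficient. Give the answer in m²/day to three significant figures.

At the plume center C_max = M/(n_e·A·√(4πDt)), so D = M²/(4πt·(n_e·A·C_max)²).
n_e·A·C_max = 0.30 × 15.2 × 0.0142 = 0.06475 kg/m.
D = 1.10²/(4π × 622 × 0.06475²) = 0.0369 m²/day.

0.0369 m²/day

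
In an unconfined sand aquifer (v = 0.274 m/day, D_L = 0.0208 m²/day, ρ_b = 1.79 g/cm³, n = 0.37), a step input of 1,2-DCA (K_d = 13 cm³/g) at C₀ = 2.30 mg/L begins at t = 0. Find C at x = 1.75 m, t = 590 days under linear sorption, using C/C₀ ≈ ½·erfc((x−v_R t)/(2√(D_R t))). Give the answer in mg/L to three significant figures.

2.06 mg/L

Retardation factor R = 1 + ρ_b·K_d/n = 1 + 1.79 × 13/0.37 = 63.89.
Sorption retards both mechanisms: v_R = v/R = 0.004289 m/day, D_R = D/R = 0.0003256 m²/day.
v_R·t = 0.004289 × 590 = 2.53051 m; 2√(D_R t) = 0.8766 m; argument = (1.75 − 2.53051)/0.8766 = -0.8904.
C = C₀ × ½·erfc(-0.8904) = 2.30 × 0.8960 = 2.06 mg/L.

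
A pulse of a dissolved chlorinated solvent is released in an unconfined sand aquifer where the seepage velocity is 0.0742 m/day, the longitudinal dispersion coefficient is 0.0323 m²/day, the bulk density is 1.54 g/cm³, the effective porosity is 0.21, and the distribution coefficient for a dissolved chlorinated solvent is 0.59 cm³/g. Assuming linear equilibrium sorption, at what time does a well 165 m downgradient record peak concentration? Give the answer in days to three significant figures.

Retardation factor R = 1 + ρ_b·K_d/n = 1 + 1.54 × 0.59/0.21 = 5.327.
Sorption retards both mechanisms: v_R = v/R = 0.01393 m/day, D_R = D/R = 0.006063 m²/day.
Peak time from v_R²t² + 2D_R t − x² = 0: t = (√(D_R² + v_R²x²) − D_R)/v_R².
√(D_R² + v_R²x²) = √(0.006063² + 0.01393² × 165²) = 2.298; v_R² = 0.0001940.
t = (2.298 − 0.006063)/0.0001940 = 11800 days.

11800 days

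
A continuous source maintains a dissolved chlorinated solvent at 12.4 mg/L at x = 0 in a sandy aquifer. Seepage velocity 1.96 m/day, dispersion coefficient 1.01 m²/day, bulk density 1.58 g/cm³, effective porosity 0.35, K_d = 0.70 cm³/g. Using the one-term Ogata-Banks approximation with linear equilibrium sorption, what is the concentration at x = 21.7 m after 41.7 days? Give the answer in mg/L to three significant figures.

4.02 mg/L

Retardation factor R = 1 + ρ_b·K_d/n = 1 + 1.58 × 0.70/0.35 = 4.160.
Sorption retards both mechanisms: v_R = v/R = 0.4712 m/day, D_R = D/R = 0.2428 m²/day.
v_R·t = 0.4712 × 41.7 = 19.64904 m; 2√(D_R t) = 6.364 m; argument = (21.7 − 19.64904)/6.364 = 0.3223.
C = C₀ × ½·erfc(0.3223) = 12.4 × 0.3243 = 4.02 mg/L.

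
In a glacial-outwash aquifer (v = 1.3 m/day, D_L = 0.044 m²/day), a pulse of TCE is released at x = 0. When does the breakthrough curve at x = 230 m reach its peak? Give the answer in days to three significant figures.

For the 1D instantaneous-source solution, setting ∂C/∂t = 0 at fixed x gives v²t² + 2Dt − x² = 0, so t = (√(D² + v²x²) − D)/v².
√(D² + v²x²) = √(0.044² + 1.3² × 230²) = 299.0; v² = 1.69.
t = (299.0 − 0.044)/1.69 = 177 days (vs. the pure-advection estimate x/v = 177 d).

177 days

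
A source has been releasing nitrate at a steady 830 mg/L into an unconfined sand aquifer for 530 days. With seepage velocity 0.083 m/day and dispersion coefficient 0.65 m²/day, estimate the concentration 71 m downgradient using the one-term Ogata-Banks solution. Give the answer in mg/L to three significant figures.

For a continuous step input, C/C₀ ≈ ½·erfc((x−vt)/(2√(Dt))).
vt = 0.083 × 530 = 43.99 m and 2√(Dt) = 2√(0.65 × 530) = 37.12 m.
Argument (x−vt)/(2√(Dt)) = (71 − 43.99)/37.12 = 0.7276; ½·erfc(0.7276) = 0.1517.
C = 830 × 0.1517 = 126 mg/L.

126 mg/L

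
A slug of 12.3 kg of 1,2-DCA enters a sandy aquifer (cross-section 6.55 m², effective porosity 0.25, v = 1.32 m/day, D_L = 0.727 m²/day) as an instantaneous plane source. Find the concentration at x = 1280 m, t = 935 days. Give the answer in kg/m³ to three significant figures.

0.0376 kg/m³

For an instantaneous plane source, C(x,t) = M/(n_e·A·√(4πDt)) · exp(−(x−vt)²/(4Dt)), with n_e·A the pore (flow) area.
Plume center vt = 1.32 × 935 = 1234.2 m, so the well at 1280 m is 45.8 m downgradient of the peak.
√(4πDt) = 92.42 m, giving peak height M/(n_e·A·√(4πDt)) = 12.3/(0.25 × 6.55 × 92.42) = 0.08128 kg/m³.
(x−vt)²/(4Dt) = (45.8)²/(4 × 0.727 × 935) = 0.7715; exp(−0.7715) = 0.4623.
C = 0.08128 × 0.4623 = 0.0376 kg/m³.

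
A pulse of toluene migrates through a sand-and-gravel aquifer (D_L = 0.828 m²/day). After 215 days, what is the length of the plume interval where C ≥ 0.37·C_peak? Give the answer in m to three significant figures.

53.2 m

The plume is Gaussian with σ = √(2Dt) = √(2 × 0.828 × 215) = 18.87 m.
C/C_peak = exp(−Δx²/(2σ²)) = 0.37 ⇒ Δx = σ·√(−2 ln 0.37) = 18.87 × 1.410 = 26.61 m.
Width = 2Δx = 53.2 m.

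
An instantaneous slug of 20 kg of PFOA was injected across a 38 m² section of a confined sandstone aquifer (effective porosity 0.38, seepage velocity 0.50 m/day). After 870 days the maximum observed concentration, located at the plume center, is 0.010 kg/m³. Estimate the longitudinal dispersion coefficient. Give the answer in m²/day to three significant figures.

At the plume center C_max = M/(n_e·A·√(4πDt)), so D = M²/(4πt·(n_e·A·C_max)²).
n_e·A·C_max = 0.38 × 38 × 0.010 = 0.1444 kg/m.
D = 20²/(4π × 870 × 0.1444²) = 1.75 m²/day.

1.75 m²/day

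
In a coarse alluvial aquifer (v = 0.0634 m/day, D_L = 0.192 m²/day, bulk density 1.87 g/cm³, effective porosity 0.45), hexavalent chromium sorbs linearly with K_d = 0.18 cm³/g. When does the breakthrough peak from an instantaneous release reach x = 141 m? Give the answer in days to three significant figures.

Retardation factor R = 1 + ρ_b·K_d/n = 1 + 1.87 × 0.18/0.45 = 1.748.
Sorption retards both mechanisms: v_R = v/R = 0.03627 m/day, D_R = D/R = 0.1098 m²/day.
Peak time from v_R²t² + 2D_R t − x² = 0: t = (√(D_R² + v_R²x²) − D_R)/v_R².
√(D_R² + v_R²x²) = √(0.1098² + 0.03627² × 141²) = 5.115; v_R² = 0.001316.
t = (5.115 − 0.1098)/0.001316 = 3800 days.

3800 days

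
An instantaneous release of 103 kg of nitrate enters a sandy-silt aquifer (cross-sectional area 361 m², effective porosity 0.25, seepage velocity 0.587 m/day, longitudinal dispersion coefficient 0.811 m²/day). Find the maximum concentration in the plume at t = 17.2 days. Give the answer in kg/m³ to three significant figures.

The peak of an instantaneous 1D plume sits at x = vt; there the Gaussian factor is 1 and C_max = M/(n_e·A·√(4πDt)), where n_e·A is the pore area the mass is dissolved in.
√(4πDt) = √(4π × 0.811 × 17.2) = 13.24 m, so C_max = 103/(0.25 × 361 × 13.24) = 0.0862 kg/m³.

0.0862 kg/m³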